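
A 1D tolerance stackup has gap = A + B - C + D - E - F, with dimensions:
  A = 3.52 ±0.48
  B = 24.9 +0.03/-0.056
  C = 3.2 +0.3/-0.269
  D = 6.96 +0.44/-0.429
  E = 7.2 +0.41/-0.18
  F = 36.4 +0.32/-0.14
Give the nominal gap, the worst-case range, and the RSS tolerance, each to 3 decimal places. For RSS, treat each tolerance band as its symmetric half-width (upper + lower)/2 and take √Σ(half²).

Stack each dimension's contribution:
  +A: nom +3.520 → Σnom=3.520; wc +0.480/-0.480 → slack +0.480/-0.480; half-tol=0.480, Σhalf²=0.230400
  +B: nom +24.900 → Σnom=28.420; wc +0.030/-0.056 → slack +0.510/-0.536; half-tol=0.043, Σhalf²=0.232249
  -C: nom -3.200 → Σnom=25.220; wc +0.269/-0.300 → slack +0.779/-0.836; half-tol=0.284, Σhalf²=0.313189
  +D: nom +6.960 → Σnom=32.180; wc +0.440/-0.429 → slack +1.219/-1.265; half-tol=0.434, Σhalf²=0.501980
  -E: nom -7.200 → Σnom=24.980; wc +0.180/-0.410 → slack +1.399/-1.675; half-tol=0.295, Σhalf²=0.589005
  -F: nom -36.400 → Σnom=-11.420; wc +0.140/-0.320 → slack +1.539/-1.995; half-tol=0.230, Σhalf²=0.641905
Nominal = -11.420. Worst-case = [-11.420 - 1.995, -11.420 + 1.539] = [-13.415, -9.881]. RSS = √0.641905 = 0.801.

nominal=-11.420 wc=[-13.415,-9.881] rss=0.801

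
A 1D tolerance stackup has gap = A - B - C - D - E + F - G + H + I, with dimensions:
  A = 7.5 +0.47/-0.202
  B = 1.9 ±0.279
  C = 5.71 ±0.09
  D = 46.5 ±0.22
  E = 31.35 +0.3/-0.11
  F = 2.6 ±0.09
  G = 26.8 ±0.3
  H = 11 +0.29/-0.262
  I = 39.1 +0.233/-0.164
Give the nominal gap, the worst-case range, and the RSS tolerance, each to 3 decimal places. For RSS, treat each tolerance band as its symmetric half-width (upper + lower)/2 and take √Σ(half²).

nominal=-52.060 wc=[-53.967,-49.978] rss=0.709

Stack each dimension's contribution:
  +A: nom +7.500 → Σnom=7.500; wc +0.470/-0.202 → slack +0.470/-0.202; half-tol=0.336, Σhalf²=0.112896
  -B: nom -1.900 → Σnom=5.600; wc +0.279/-0.279 → slack +0.749/-0.481; half-tol=0.279, Σhalf²=0.190737
  -C: nom -5.710 → Σnom=-0.110; wc +0.090/-0.090 → slack +0.839/-0.571; half-tol=0.090, Σhalf²=0.198837
  -D: nom -46.500 → Σnom=-46.610; wc +0.220/-0.220 → slack +1.059/-0.791; half-tol=0.220, Σhalf²=0.247237
  -E: nom -31.350 → Σnom=-77.960; wc +0.110/-0.300 → slack +1.169/-1.091; half-tol=0.205, Σhalf²=0.289262
  +F: nom +2.600 → Σnom=-75.360; wc +0.090/-0.090 → slack +1.259/-1.181; half-tol=0.090, Σhalf²=0.297362
  -G: nom -26.800 → Σnom=-102.160; wc +0.300/-0.300 → slack +1.559/-1.481; half-tol=0.300, Σhalf²=0.387362
  +H: nom +11.000 → Σnom=-91.160; wc +0.290/-0.262 → slack +1.849/-1.743; half-tol=0.276, Σhalf²=0.463538
  +I: nom +39.100 → Σnom=-52.060; wc +0.233/-0.164 → slack +2.082/-1.907; half-tol=0.199, Σhalf²=0.502940
Nominal = -52.060. Worst-case = [-52.060 - 1.907, -52.060 + 2.082] = [-53.967, -49.978]. RSS = √0.502940 = 0.709.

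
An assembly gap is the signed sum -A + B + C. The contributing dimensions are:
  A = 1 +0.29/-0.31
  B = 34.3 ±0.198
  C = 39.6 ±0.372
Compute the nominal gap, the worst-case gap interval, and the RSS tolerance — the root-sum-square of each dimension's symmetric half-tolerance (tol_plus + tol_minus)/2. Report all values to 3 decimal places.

nominal=72.900 wc=[72.040,73.780] rss=0.517

Stack each dimension's contribution:
  -A: nom -1.000 → Σnom=-1.000; wc +0.310/-0.290 → slack +0.310/-0.290; half-tol=0.300, Σhalf²=0.090000
  +B: nom +34.300 → Σnom=33.300; wc +0.198/-0.198 → slack +0.508/-0.488; half-tol=0.198, Σhalf²=0.129204
  +C: nom +39.600 → Σnom=72.900; wc +0.372/-0.372 → slack +0.880/-0.860; half-tol=0.372, Σhalf²=0.267588
Nominal = 72.900. Worst-case = [72.900 - 0.860, 72.900 + 0.880] = [72.040, 73.780]. RSS = √0.267588 = 0.517.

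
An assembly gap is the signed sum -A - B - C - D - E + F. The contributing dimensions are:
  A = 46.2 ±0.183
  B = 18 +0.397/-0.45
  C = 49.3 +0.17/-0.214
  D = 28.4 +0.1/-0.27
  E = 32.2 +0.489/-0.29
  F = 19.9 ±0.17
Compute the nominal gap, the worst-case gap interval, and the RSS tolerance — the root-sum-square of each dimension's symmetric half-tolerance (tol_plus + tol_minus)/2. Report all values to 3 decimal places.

Stack each dimension's contribution:
  -A: nom -46.200 → Σnom=-46.200; wc +0.183/-0.183 → slack +0.183/-0.183; half-tol=0.183, Σhalf²=0.033489
  -B: nom -18.000 → Σnom=-64.200; wc +0.450/-0.397 → slack +0.633/-0.580; half-tol=0.423, Σhalf²=0.212841
  -C: nom -49.300 → Σnom=-113.500; wc +0.214/-0.170 → slack +0.847/-0.750; half-tol=0.192, Σhalf²=0.249705
  -D: nom -28.400 → Σnom=-141.900; wc +0.270/-0.100 → slack +1.117/-0.850; half-tol=0.185, Σhalf²=0.283930
  -E: nom -32.200 → Σnom=-174.100; wc +0.290/-0.489 → slack +1.407/-1.339; half-tol=0.389, Σhalf²=0.435640
  +F: nom +19.900 → Σnom=-154.200; wc +0.170/-0.170 → slack +1.577/-1.509; half-tol=0.170, Σhalf²=0.464540
Nominal = -154.200. Worst-case = [-154.200 - 1.509, -154.200 + 1.577] = [-155.709, -152.623]. RSS = √0.464540 = 0.682.

nominal=-154.200 wc=[-155.709,-152.623] rss=0.682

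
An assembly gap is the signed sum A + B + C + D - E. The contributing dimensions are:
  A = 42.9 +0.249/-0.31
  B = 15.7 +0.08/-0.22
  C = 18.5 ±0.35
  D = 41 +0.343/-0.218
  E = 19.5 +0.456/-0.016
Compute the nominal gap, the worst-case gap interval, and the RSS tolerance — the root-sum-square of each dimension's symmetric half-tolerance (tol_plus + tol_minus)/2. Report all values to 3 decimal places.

nominal=98.600 wc=[97.046,99.638] rss=0.598

Stack each dimension's contribution:
  +A: nom +42.900 → Σnom=42.900; wc +0.249/-0.310 → slack +0.249/-0.310; half-tol=0.279, Σhalf²=0.078120
  +B: nom +15.700 → Σnom=58.600; wc +0.080/-0.220 → slack +0.329/-0.530; half-tol=0.150, Σhalf²=0.100620
  +C: nom +18.500 → Σnom=77.100; wc +0.350/-0.350 → slack +0.679/-0.880; half-tol=0.350, Σhalf²=0.223120
  +D: nom +41.000 → Σnom=118.100; wc +0.343/-0.218 → slack +1.022/-1.098; half-tol=0.281, Σhalf²=0.301800
  -E: nom -19.500 → Σnom=98.600; wc +0.016/-0.456 → slack +1.038/-1.554; half-tol=0.236, Σhalf²=0.357496
Nominal = 98.600. Worst-case = [98.600 - 1.554, 98.600 + 1.038] = [97.046, 99.638]. RSS = √0.357496 = 0.598.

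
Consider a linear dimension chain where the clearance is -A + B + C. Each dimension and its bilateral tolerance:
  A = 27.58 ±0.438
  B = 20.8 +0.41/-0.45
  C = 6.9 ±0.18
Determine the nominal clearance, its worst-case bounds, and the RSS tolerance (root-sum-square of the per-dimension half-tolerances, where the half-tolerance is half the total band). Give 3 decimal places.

Stack each dimension's contribution:
  -A: nom -27.580 → Σnom=-27.580; wc +0.438/-0.438 → slack +0.438/-0.438; half-tol=0.438, Σhalf²=0.191844
  +B: nom +20.800 → Σnom=-6.780; wc +0.410/-0.450 → slack +0.848/-0.888; half-tol=0.430, Σhalf²=0.376744
  +C: nom +6.900 → Σnom=0.120; wc +0.180/-0.180 → slack +1.028/-1.068; half-tol=0.180, Σhalf²=0.409144
Nominal = 0.120. Worst-case = [0.120 - 1.068, 0.120 + 1.028] = [-0.948, 1.148]. RSS = √0.409144 = 0.640.

nominal=0.120 wc=[-0.948,1.148] rss=0.640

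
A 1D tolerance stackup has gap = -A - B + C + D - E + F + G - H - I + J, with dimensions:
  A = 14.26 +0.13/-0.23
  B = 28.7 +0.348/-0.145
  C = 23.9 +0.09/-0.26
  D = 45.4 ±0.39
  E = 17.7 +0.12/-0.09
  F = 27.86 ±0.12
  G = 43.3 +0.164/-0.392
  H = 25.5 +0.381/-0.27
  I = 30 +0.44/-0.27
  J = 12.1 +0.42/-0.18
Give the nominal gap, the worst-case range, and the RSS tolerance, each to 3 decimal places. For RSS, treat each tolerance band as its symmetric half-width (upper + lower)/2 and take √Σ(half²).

nominal=36.400 wc=[33.639,38.589] rss=0.837

Stack each dimension's contribution:
  -A: nom -14.260 → Σnom=-14.260; wc +0.230/-0.130 → slack +0.230/-0.130; half-tol=0.180, Σhalf²=0.032400
  -B: nom -28.700 → Σnom=-42.960; wc +0.145/-0.348 → slack +0.375/-0.478; half-tol=0.246, Σhalf²=0.093162
  +C: nom +23.900 → Σnom=-19.060; wc +0.090/-0.260 → slack +0.465/-0.738; half-tol=0.175, Σhalf²=0.123787
  +D: nom +45.400 → Σnom=26.340; wc +0.390/-0.390 → slack +0.855/-1.128; half-tol=0.390, Σhalf²=0.275887
  -E: nom -17.700 → Σnom=8.640; wc +0.090/-0.120 → slack +0.945/-1.248; half-tol=0.105, Σhalf²=0.286912
  +F: nom +27.860 → Σnom=36.500; wc +0.120/-0.120 → slack +1.065/-1.368; half-tol=0.120, Σhalf²=0.301312
  +G: nom +43.300 → Σnom=79.800; wc +0.164/-0.392 → slack +1.229/-1.760; half-tol=0.278, Σhalf²=0.378596
  -H: nom -25.500 → Σnom=54.300; wc +0.270/-0.381 → slack +1.499/-2.141; half-tol=0.326, Σhalf²=0.484547
  -I: nom -30.000 → Σnom=24.300; wc +0.270/-0.440 → slack +1.769/-2.581; half-tol=0.355, Σhalf²=0.610572
  +J: nom +12.100 → Σnom=36.400; wc +0.420/-0.180 → slack +2.189/-2.761; half-tol=0.300, Σhalf²=0.700572
Nominal = 36.400. Worst-case = [36.400 - 2.761, 36.400 + 2.189] = [33.639, 38.589]. RSS = √0.700572 = 0.837.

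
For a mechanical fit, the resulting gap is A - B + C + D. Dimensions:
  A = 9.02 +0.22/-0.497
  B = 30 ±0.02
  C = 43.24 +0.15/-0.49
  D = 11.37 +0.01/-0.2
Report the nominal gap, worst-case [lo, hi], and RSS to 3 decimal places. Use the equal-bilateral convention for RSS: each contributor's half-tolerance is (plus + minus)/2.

nominal=33.630 wc=[32.423,34.030] rss=0.492

Stack each dimension's contribution:
  +A: nom +9.020 → Σnom=9.020; wc +0.220/-0.497 → slack +0.220/-0.497; half-tol=0.358, Σhalf²=0.128522
  -B: nom -30.000 → Σnom=-20.980; wc +0.020/-0.020 → slack +0.240/-0.517; half-tol=0.020, Σhalf²=0.128922
  +C: nom +43.240 → Σnom=22.260; wc +0.150/-0.490 → slack +0.390/-1.007; half-tol=0.320, Σhalf²=0.231322
  +D: nom +11.370 → Σnom=33.630; wc +0.010/-0.200 → slack +0.400/-1.207; half-tol=0.105, Σhalf²=0.242347
Nominal = 33.630. Worst-case = [33.630 - 1.207, 33.630 + 0.400] = [32.423, 34.030]. RSS = √0.242347 = 0.492.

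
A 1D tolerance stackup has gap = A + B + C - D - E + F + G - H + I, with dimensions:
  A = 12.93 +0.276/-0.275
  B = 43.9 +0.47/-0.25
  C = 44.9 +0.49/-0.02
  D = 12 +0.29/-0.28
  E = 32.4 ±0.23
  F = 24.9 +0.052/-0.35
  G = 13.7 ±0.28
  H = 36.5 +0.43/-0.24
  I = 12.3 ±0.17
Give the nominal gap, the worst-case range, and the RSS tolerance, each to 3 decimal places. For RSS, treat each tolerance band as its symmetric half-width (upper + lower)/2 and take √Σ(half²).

nominal=71.730 wc=[69.435,74.218] rss=0.815

Stack each dimension's contribution:
  +A: nom +12.930 → Σnom=12.930; wc +0.276/-0.275 → slack +0.276/-0.275; half-tol=0.276, Σhalf²=0.075900
  +B: nom +43.900 → Σnom=56.830; wc +0.470/-0.250 → slack +0.746/-0.525; half-tol=0.360, Σhalf²=0.205500
  +C: nom +44.900 → Σnom=101.730; wc +0.490/-0.020 → slack +1.236/-0.545; half-tol=0.255, Σhalf²=0.270525
  -D: nom -12.000 → Σnom=89.730; wc +0.280/-0.290 → slack +1.516/-0.835; half-tol=0.285, Σhalf²=0.351750
  -E: nom -32.400 → Σnom=57.330; wc +0.230/-0.230 → slack +1.746/-1.065; half-tol=0.230, Σhalf²=0.404650
  +F: nom +24.900 → Σnom=82.230; wc +0.052/-0.350 → slack +1.798/-1.415; half-tol=0.201, Σhalf²=0.445051
  +G: nom +13.700 → Σnom=95.930; wc +0.280/-0.280 → slack +2.078/-1.695; half-tol=0.280, Σhalf²=0.523451
  -H: nom -36.500 → Σnom=59.430; wc +0.240/-0.430 → slack +2.318/-2.125; half-tol=0.335, Σhalf²=0.635676
  +I: nom +12.300 → Σnom=71.730; wc +0.170/-0.170 → slack +2.488/-2.295; half-tol=0.170, Σhalf²=0.664576
Nominal = 71.730. Worst-case = [71.730 - 2.295, 71.730 + 2.488] = [69.435, 74.218]. RSS = √0.664576 = 0.815.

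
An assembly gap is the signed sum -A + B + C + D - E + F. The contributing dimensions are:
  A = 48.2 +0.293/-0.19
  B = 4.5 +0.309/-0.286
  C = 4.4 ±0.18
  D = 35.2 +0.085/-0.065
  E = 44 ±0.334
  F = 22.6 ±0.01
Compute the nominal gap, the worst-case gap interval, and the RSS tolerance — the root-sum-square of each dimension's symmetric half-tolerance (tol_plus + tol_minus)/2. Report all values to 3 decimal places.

nominal=-25.500 wc=[-26.668,-24.392] rss=0.545

Stack each dimension's contribution:
  -A: nom -48.200 → Σnom=-48.200; wc +0.190/-0.293 → slack +0.190/-0.293; half-tol=0.241, Σhalf²=0.058322
  +B: nom +4.500 → Σnom=-43.700; wc +0.309/-0.286 → slack +0.499/-0.579; half-tol=0.297, Σhalf²=0.146829
  +C: nom +4.400 → Σnom=-39.300; wc +0.180/-0.180 → slack +0.679/-0.759; half-tol=0.180, Σhalf²=0.179229
  +D: nom +35.200 → Σnom=-4.100; wc +0.085/-0.065 → slack +0.764/-0.824; half-tol=0.075, Σhalf²=0.184854
  -E: nom -44.000 → Σnom=-48.100; wc +0.334/-0.334 → slack +1.098/-1.158; half-tol=0.334, Σhalf²=0.296409
  +F: nom +22.600 → Σnom=-25.500; wc +0.010/-0.010 → slack +1.108/-1.168; half-tol=0.010, Σhalf²=0.296509
Nominal = -25.500. Worst-case = [-25.500 - 1.168, -25.500 + 1.108] = [-26.668, -24.392]. RSS = √0.296509 = 0.545.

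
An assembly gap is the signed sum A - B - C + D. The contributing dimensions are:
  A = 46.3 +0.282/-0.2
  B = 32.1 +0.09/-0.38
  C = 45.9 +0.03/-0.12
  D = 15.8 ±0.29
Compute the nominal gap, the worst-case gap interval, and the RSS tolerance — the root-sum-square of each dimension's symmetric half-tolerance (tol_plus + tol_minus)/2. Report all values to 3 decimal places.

nominal=-15.900 wc=[-16.510,-14.828] rss=0.451

Stack each dimension's contribution:
  +A: nom +46.300 → Σnom=46.300; wc +0.282/-0.200 → slack +0.282/-0.200; half-tol=0.241, Σhalf²=0.058081
  -B: nom -32.100 → Σnom=14.200; wc +0.380/-0.090 → slack +0.662/-0.290; half-tol=0.235, Σhalf²=0.113306
  -C: nom -45.900 → Σnom=-31.700; wc +0.120/-0.030 → slack +0.782/-0.320; half-tol=0.075, Σhalf²=0.118931
  +D: nom +15.800 → Σnom=-15.900; wc +0.290/-0.290 → slack +1.072/-0.610; half-tol=0.290, Σhalf²=0.203031
Nominal = -15.900. Worst-case = [-15.900 - 0.610, -15.900 + 1.072] = [-16.510, -14.828]. RSS = √0.203031 = 0.451.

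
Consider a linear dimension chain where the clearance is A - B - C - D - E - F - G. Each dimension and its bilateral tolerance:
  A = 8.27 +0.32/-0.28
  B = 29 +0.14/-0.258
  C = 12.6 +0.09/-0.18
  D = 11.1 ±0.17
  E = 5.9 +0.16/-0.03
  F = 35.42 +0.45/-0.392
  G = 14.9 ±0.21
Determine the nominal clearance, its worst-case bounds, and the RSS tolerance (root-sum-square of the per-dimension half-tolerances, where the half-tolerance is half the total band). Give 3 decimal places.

nominal=-100.650 wc=[-102.150,-99.090] rss=0.638

Stack each dimension's contribution:
  +A: nom +8.270 → Σnom=8.270; wc +0.320/-0.280 → slack +0.320/-0.280; half-tol=0.300, Σhalf²=0.090000
  -B: nom -29.000 → Σnom=-20.730; wc +0.258/-0.140 → slack +0.578/-0.420; half-tol=0.199, Σhalf²=0.129601
  -C: nom -12.600 → Σnom=-33.330; wc +0.180/-0.090 → slack +0.758/-0.510; half-tol=0.135, Σhalf²=0.147826
  -D: nom -11.100 → Σnom=-44.430; wc +0.170/-0.170 → slack +0.928/-0.680; half-tol=0.170, Σhalf²=0.176726
  -E: nom -5.900 → Σnom=-50.330; wc +0.030/-0.160 → slack +0.958/-0.840; half-tol=0.095, Σhalf²=0.185751
  -F: nom -35.420 → Σnom=-85.750; wc +0.392/-0.450 → slack +1.350/-1.290; half-tol=0.421, Σhalf²=0.362992
  -G: nom -14.900 → Σnom=-100.650; wc +0.210/-0.210 → slack +1.560/-1.500; half-tol=0.210, Σhalf²=0.407092
Nominal = -100.650. Worst-case = [-100.650 - 1.500, -100.650 + 1.560] = [-102.150, -99.090]. RSS = √0.407092 = 0.638.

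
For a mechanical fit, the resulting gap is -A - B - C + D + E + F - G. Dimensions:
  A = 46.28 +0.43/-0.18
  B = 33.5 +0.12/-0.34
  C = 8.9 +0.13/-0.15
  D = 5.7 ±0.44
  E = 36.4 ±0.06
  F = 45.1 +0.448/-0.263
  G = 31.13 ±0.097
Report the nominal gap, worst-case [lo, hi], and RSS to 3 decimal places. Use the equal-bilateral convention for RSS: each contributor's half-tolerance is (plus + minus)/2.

Stack each dimension's contribution:
  -A: nom -46.280 → Σnom=-46.280; wc +0.180/-0.430 → slack +0.180/-0.430; half-tol=0.305, Σhalf²=0.093025
  -B: nom -33.500 → Σnom=-79.780; wc +0.340/-0.120 → slack +0.520/-0.550; half-tol=0.230, Σhalf²=0.145925
  -C: nom -8.900 → Σnom=-88.680; wc +0.150/-0.130 → slack +0.670/-0.680; half-tol=0.140, Σhalf²=0.165525
  +D: nom +5.700 → Σnom=-82.980; wc +0.440/-0.440 → slack +1.110/-1.120; half-tol=0.440, Σhalf²=0.359125
  +E: nom +36.400 → Σnom=-46.580; wc +0.060/-0.060 → slack +1.170/-1.180; half-tol=0.060, Σhalf²=0.362725
  +F: nom +45.100 → Σnom=-1.480; wc +0.448/-0.263 → slack +1.618/-1.443; half-tol=0.356, Σhalf²=0.489105
  -G: nom -31.130 → Σnom=-32.610; wc +0.097/-0.097 → slack +1.715/-1.540; half-tol=0.097, Σhalf²=0.498514
Nominal = -32.610. Worst-case = [-32.610 - 1.540, -32.610 + 1.715] = [-34.150, -30.895]. RSS = √0.498514 = 0.706.

nominal=-32.610 wc=[-34.150,-30.895] rss=0.706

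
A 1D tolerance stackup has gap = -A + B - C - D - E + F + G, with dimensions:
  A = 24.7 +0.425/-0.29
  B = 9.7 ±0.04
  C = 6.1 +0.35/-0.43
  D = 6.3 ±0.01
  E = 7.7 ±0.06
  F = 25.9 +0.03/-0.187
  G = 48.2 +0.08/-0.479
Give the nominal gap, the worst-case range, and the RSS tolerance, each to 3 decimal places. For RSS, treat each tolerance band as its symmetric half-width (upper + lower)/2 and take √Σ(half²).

nominal=39.000 wc=[37.449,39.940] rss=0.612

Stack each dimension's contribution:
  -A: nom -24.700 → Σnom=-24.700; wc +0.290/-0.425 → slack +0.290/-0.425; half-tol=0.357, Σhalf²=0.127806
  +B: nom +9.700 → Σnom=-15.000; wc +0.040/-0.040 → slack +0.330/-0.465; half-tol=0.040, Σhalf²=0.129406
  -C: nom -6.100 → Σnom=-21.100; wc +0.430/-0.350 → slack +0.760/-0.815; half-tol=0.390, Σhalf²=0.281506
  -D: nom -6.300 → Σnom=-27.400; wc +0.010/-0.010 → slack +0.770/-0.825; half-tol=0.010, Σhalf²=0.281606
  -E: nom -7.700 → Σnom=-35.100; wc +0.060/-0.060 → slack +0.830/-0.885; half-tol=0.060, Σhalf²=0.285206
  +F: nom +25.900 → Σnom=-9.200; wc +0.030/-0.187 → slack +0.860/-1.072; half-tol=0.108, Σhalf²=0.296978
  +G: nom +48.200 → Σnom=39.000; wc +0.080/-0.479 → slack +0.940/-1.551; half-tol=0.279, Σhalf²=0.375099
Nominal = 39.000. Worst-case = [39.000 - 1.551, 39.000 + 0.940] = [37.449, 39.940]. RSS = √0.375099 = 0.612.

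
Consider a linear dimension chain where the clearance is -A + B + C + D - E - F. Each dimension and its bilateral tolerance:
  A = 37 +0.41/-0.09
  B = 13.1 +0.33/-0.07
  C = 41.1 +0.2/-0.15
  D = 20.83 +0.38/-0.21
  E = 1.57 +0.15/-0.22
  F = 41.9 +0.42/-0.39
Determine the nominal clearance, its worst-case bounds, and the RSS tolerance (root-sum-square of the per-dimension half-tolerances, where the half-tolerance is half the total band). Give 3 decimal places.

nominal=-5.440 wc=[-6.850,-3.830] rss=0.647

Stack each dimension's contribution:
  -A: nom -37.000 → Σnom=-37.000; wc +0.090/-0.410 → slack +0.090/-0.410; half-tol=0.250, Σhalf²=0.062500
  +B: nom +13.100 → Σnom=-23.900; wc +0.330/-0.070 → slack +0.420/-0.480; half-tol=0.200, Σhalf²=0.102500
  +C: nom +41.100 → Σnom=17.200; wc +0.200/-0.150 → slack +0.620/-0.630; half-tol=0.175, Σhalf²=0.133125
  +D: nom +20.830 → Σnom=38.030; wc +0.380/-0.210 → slack +1.000/-0.840; half-tol=0.295, Σhalf²=0.220150
  -E: nom -1.570 → Σnom=36.460; wc +0.220/-0.150 → slack +1.220/-0.990; half-tol=0.185, Σhalf²=0.254375
  -F: nom -41.900 → Σnom=-5.440; wc +0.390/-0.420 → slack +1.610/-1.410; half-tol=0.405, Σhalf²=0.418400
Nominal = -5.440. Worst-case = [-5.440 - 1.410, -5.440 + 1.610] = [-6.850, -3.830]. RSS = √0.418400 = 0.647.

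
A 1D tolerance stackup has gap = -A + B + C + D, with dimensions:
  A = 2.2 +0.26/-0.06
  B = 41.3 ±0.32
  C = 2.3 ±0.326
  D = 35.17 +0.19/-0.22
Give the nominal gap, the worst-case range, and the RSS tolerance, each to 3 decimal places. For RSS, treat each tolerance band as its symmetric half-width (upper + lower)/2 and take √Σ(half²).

Stack each dimension's contribution:
  -A: nom -2.200 → Σnom=-2.200; wc +0.060/-0.260 → slack +0.060/-0.260; half-tol=0.160, Σhalf²=0.025600
  +B: nom +41.300 → Σnom=39.100; wc +0.320/-0.320 → slack +0.380/-0.580; half-tol=0.320, Σhalf²=0.128000
  +C: nom +2.300 → Σnom=41.400; wc +0.326/-0.326 → slack +0.706/-0.906; half-tol=0.326, Σhalf²=0.234276
  +D: nom +35.170 → Σnom=76.570; wc +0.190/-0.220 → slack +0.896/-1.126; half-tol=0.205, Σhalf²=0.276301
Nominal = 76.570. Worst-case = [76.570 - 1.126, 76.570 + 0.896] = [75.444, 77.466]. RSS = √0.276301 = 0.526.

nominal=76.570 wc=[75.444,77.466] rss=0.526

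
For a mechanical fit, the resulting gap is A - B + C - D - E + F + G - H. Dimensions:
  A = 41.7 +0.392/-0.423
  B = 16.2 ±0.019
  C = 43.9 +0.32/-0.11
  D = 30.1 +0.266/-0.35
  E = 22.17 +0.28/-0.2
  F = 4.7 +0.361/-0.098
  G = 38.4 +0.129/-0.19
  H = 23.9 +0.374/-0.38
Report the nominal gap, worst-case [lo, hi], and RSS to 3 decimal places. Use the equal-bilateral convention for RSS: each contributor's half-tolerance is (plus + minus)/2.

Stack each dimension's contribution:
  +A: nom +41.700 → Σnom=41.700; wc +0.392/-0.423 → slack +0.392/-0.423; half-tol=0.407, Σhalf²=0.166056
  -B: nom -16.200 → Σnom=25.500; wc +0.019/-0.019 → slack +0.411/-0.442; half-tol=0.019, Σhalf²=0.166417
  +C: nom +43.900 → Σnom=69.400; wc +0.320/-0.110 → slack +0.731/-0.552; half-tol=0.215, Σhalf²=0.212642
  -D: nom -30.100 → Σnom=39.300; wc +0.350/-0.266 → slack +1.081/-0.818; half-tol=0.308, Σhalf²=0.307506
  -E: nom -22.170 → Σnom=17.130; wc +0.200/-0.280 → slack +1.281/-1.098; half-tol=0.240, Σhalf²=0.365106
  +F: nom +4.700 → Σnom=21.830; wc +0.361/-0.098 → slack +1.642/-1.196; half-tol=0.229, Σhalf²=0.417776
  +G: nom +38.400 → Σnom=60.230; wc +0.129/-0.190 → slack +1.771/-1.386; half-tol=0.160, Σhalf²=0.443217
  -H: nom -23.900 → Σnom=36.330; wc +0.380/-0.374 → slack +2.151/-1.760; half-tol=0.377, Σhalf²=0.585346
Nominal = 36.330. Worst-case = [36.330 - 1.760, 36.330 + 2.151] = [34.570, 38.481]. RSS = √0.585346 = 0.765.

nominal=36.330 wc=[34.570,38.481] rss=0.765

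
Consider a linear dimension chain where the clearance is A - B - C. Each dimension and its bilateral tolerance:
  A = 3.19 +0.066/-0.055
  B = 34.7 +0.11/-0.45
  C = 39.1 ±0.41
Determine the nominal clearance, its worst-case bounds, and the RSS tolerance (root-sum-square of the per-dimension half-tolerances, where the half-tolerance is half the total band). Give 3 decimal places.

nominal=-70.610 wc=[-71.185,-69.684] rss=0.500

Stack each dimension's contribution:
  +A: nom +3.190 → Σnom=3.190; wc +0.066/-0.055 → slack +0.066/-0.055; half-tol=0.060, Σhalf²=0.003660
  -B: nom -34.700 → Σnom=-31.510; wc +0.450/-0.110 → slack +0.516/-0.165; half-tol=0.280, Σhalf²=0.082060
  -C: nom -39.100 → Σnom=-70.610; wc +0.410/-0.410 → slack +0.926/-0.575; half-tol=0.410, Σhalf²=0.250160
Nominal = -70.610. Worst-case = [-70.610 - 0.575, -70.610 + 0.926] = [-71.185, -69.684]. RSS = √0.250160 = 0.500.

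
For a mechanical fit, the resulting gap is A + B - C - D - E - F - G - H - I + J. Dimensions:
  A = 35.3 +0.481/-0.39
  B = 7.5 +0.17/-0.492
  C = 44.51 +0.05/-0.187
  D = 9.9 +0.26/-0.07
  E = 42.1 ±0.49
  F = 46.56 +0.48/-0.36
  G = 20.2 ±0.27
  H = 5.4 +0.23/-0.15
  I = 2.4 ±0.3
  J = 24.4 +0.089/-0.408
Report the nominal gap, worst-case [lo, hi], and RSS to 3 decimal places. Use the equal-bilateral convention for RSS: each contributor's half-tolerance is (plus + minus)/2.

Stack each dimension's contribution:
  +A: nom +35.300 → Σnom=35.300; wc +0.481/-0.390 → slack +0.481/-0.390; half-tol=0.435, Σhalf²=0.189660
  +B: nom +7.500 → Σnom=42.800; wc +0.170/-0.492 → slack +0.651/-0.882; half-tol=0.331, Σhalf²=0.299221
  -C: nom -44.510 → Σnom=-1.710; wc +0.187/-0.050 → slack +0.838/-0.932; half-tol=0.118, Σhalf²=0.313263
  -D: nom -9.900 → Σnom=-11.610; wc +0.070/-0.260 → slack +0.908/-1.192; half-tol=0.165, Σhalf²=0.340488
  -E: nom -42.100 → Σnom=-53.710; wc +0.490/-0.490 → slack +1.398/-1.682; half-tol=0.490, Σhalf²=0.580588
  -F: nom -46.560 → Σnom=-100.270; wc +0.360/-0.480 → slack +1.758/-2.162; half-tol=0.420, Σhalf²=0.756988
  -G: nom -20.200 → Σnom=-120.470; wc +0.270/-0.270 → slack +2.028/-2.432; half-tol=0.270, Σhalf²=0.829888
  -H: nom -5.400 → Σnom=-125.870; wc +0.150/-0.230 → slack +2.178/-2.662; half-tol=0.190, Σhalf²=0.865988
  -I: nom -2.400 → Σnom=-128.270; wc +0.300/-0.300 → slack +2.478/-2.962; half-tol=0.300, Σhalf²=0.955988
  +J: nom +24.400 → Σnom=-103.870; wc +0.089/-0.408 → slack +2.567/-3.370; half-tol=0.248, Σhalf²=1.017741
Nominal = -103.870. Worst-case = [-103.870 - 3.370, -103.870 + 2.567] = [-107.240, -101.303]. RSS = √1.017741 = 1.009.

nominal=-103.870 wc=[-107.240,-101.303] rss=1.009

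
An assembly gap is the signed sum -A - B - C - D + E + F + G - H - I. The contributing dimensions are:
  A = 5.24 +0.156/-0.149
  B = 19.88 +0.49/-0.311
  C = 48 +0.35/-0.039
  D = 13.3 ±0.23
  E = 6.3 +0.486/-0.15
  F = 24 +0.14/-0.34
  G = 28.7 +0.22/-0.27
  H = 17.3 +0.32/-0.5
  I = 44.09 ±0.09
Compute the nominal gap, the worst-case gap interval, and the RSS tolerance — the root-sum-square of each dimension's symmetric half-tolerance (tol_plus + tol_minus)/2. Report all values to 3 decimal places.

nominal=-88.810 wc=[-91.206,-86.645] rss=0.818

Stack each dimension's contribution:
  -A: nom -5.240 → Σnom=-5.240; wc +0.149/-0.156 → slack +0.149/-0.156; half-tol=0.152, Σhalf²=0.023256
  -B: nom -19.880 → Σnom=-25.120; wc +0.311/-0.490 → slack +0.460/-0.646; half-tol=0.400, Σhalf²=0.183656
  -C: nom -48.000 → Σnom=-73.120; wc +0.039/-0.350 → slack +0.499/-0.996; half-tol=0.194, Σhalf²=0.221487
  -D: nom -13.300 → Σnom=-86.420; wc +0.230/-0.230 → slack +0.729/-1.226; half-tol=0.230, Σhalf²=0.274387
  +E: nom +6.300 → Σnom=-80.120; wc +0.486/-0.150 → slack +1.215/-1.376; half-tol=0.318, Σhalf²=0.375511
  +F: nom +24.000 → Σnom=-56.120; wc +0.140/-0.340 → slack +1.355/-1.716; half-tol=0.240, Σhalf²=0.433111
  +G: nom +28.700 → Σnom=-27.420; wc +0.220/-0.270 → slack +1.575/-1.986; half-tol=0.245, Σhalf²=0.493136
  -H: nom -17.300 → Σnom=-44.720; wc +0.500/-0.320 → slack +2.075/-2.306; half-tol=0.410, Σhalf²=0.661236
  -I: nom -44.090 → Σnom=-88.810; wc +0.090/-0.090 → slack +2.165/-2.396; half-tol=0.090, Σhalf²=0.669336
Nominal = -88.810. Worst-case = [-88.810 - 2.396, -88.810 + 2.165] = [-91.206, -86.645]. RSS = √0.669336 = 0.818.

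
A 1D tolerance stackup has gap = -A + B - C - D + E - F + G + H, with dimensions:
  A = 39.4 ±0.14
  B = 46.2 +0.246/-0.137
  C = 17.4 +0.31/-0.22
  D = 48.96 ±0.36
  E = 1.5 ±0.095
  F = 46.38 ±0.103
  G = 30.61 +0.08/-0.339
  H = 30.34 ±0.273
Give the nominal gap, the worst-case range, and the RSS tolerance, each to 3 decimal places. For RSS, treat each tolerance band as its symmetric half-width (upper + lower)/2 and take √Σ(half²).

Stack each dimension's contribution:
  -A: nom -39.400 → Σnom=-39.400; wc +0.140/-0.140 → slack +0.140/-0.140; half-tol=0.140, Σhalf²=0.019600
  +B: nom +46.200 → Σnom=6.800; wc +0.246/-0.137 → slack +0.386/-0.277; half-tol=0.192, Σhalf²=0.056272
  -C: nom -17.400 → Σnom=-10.600; wc +0.220/-0.310 → slack +0.606/-0.587; half-tol=0.265, Σhalf²=0.126497
  -D: nom -48.960 → Σnom=-59.560; wc +0.360/-0.360 → slack +0.966/-0.947; half-tol=0.360, Σhalf²=0.256097
  +E: nom +1.500 → Σnom=-58.060; wc +0.095/-0.095 → slack +1.061/-1.042; half-tol=0.095, Σhalf²=0.265122
  -F: nom -46.380 → Σnom=-104.440; wc +0.103/-0.103 → slack +1.164/-1.145; half-tol=0.103, Σhalf²=0.275731
  +G: nom +30.610 → Σnom=-73.830; wc +0.080/-0.339 → slack +1.244/-1.484; half-tol=0.210, Σhalf²=0.319622
  +H: nom +30.340 → Σnom=-43.490; wc +0.273/-0.273 → slack +1.517/-1.757; half-tol=0.273, Σhalf²=0.394151
Nominal = -43.490. Worst-case = [-43.490 - 1.757, -43.490 + 1.517] = [-45.247, -41.973]. RSS = √0.394151 = 0.628.

nominal=-43.490 wc=[-45.247,-41.973] rss=0.628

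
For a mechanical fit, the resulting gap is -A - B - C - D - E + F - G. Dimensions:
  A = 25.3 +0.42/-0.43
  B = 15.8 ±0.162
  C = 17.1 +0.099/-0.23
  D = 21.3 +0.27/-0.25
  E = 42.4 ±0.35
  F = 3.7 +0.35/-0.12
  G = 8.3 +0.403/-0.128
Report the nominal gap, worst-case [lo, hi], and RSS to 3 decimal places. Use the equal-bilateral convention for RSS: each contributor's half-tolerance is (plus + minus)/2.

nominal=-126.500 wc=[-128.324,-124.600] rss=0.741

Stack each dimension's contribution:
  -A: nom -25.300 → Σnom=-25.300; wc +0.430/-0.420 → slack +0.430/-0.420; half-tol=0.425, Σhalf²=0.180625
  -B: nom -15.800 → Σnom=-41.100; wc +0.162/-0.162 → slack +0.592/-0.582; half-tol=0.162, Σhalf²=0.206869
  -C: nom -17.100 → Σnom=-58.200; wc +0.230/-0.099 → slack +0.822/-0.681; half-tol=0.165, Σhalf²=0.233929
  -D: nom -21.300 → Σnom=-79.500; wc +0.250/-0.270 → slack +1.072/-0.951; half-tol=0.260, Σhalf²=0.301529
  -E: nom -42.400 → Σnom=-121.900; wc +0.350/-0.350 → slack +1.422/-1.301; half-tol=0.350, Σhalf²=0.424029
  +F: nom +3.700 → Σnom=-118.200; wc +0.350/-0.120 → slack +1.772/-1.421; half-tol=0.235, Σhalf²=0.479254
  -G: nom -8.300 → Σnom=-126.500; wc +0.128/-0.403 → slack +1.900/-1.824; half-tol=0.266, Σhalf²=0.549744
Nominal = -126.500. Worst-case = [-126.500 - 1.824, -126.500 + 1.900] = [-128.324, -124.600]. RSS = √0.549744 = 0.741.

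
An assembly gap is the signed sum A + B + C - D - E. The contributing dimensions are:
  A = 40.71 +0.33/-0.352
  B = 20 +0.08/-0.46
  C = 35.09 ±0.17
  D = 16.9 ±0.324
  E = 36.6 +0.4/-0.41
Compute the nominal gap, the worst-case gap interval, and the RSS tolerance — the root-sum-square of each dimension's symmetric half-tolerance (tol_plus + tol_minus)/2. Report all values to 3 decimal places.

Stack each dimension's contribution:
  +A: nom +40.710 → Σnom=40.710; wc +0.330/-0.352 → slack +0.330/-0.352; half-tol=0.341, Σhalf²=0.116281
  +B: nom +20.000 → Σnom=60.710; wc +0.080/-0.460 → slack +0.410/-0.812; half-tol=0.270, Σhalf²=0.189181
  +C: nom +35.090 → Σnom=95.800; wc +0.170/-0.170 → slack +0.580/-0.982; half-tol=0.170, Σhalf²=0.218081
  -D: nom -16.900 → Σnom=78.900; wc +0.324/-0.324 → slack +0.904/-1.306; half-tol=0.324, Σhalf²=0.323057
  -E: nom -36.600 → Σnom=42.300; wc +0.410/-0.400 → slack +1.314/-1.706; half-tol=0.405, Σhalf²=0.487082
Nominal = 42.300. Worst-case = [42.300 - 1.706, 42.300 + 1.314] = [40.594, 43.614]. RSS = √0.487082 = 0.698.

nominal=42.300 wc=[40.594,43.614] rss=0.698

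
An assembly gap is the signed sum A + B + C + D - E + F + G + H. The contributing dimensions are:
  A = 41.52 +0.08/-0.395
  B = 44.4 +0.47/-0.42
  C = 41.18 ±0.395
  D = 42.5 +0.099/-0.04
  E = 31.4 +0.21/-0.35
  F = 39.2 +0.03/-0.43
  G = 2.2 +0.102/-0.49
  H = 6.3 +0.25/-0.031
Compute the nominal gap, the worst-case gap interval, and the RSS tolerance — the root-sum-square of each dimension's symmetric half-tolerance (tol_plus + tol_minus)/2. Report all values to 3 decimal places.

Stack each dimension's contribution:
  +A: nom +41.520 → Σnom=41.520; wc +0.080/-0.395 → slack +0.080/-0.395; half-tol=0.238, Σhalf²=0.056406
  +B: nom +44.400 → Σnom=85.920; wc +0.470/-0.420 → slack +0.550/-0.815; half-tol=0.445, Σhalf²=0.254431
  +C: nom +41.180 → Σnom=127.100; wc +0.395/-0.395 → slack +0.945/-1.210; half-tol=0.395, Σhalf²=0.410456
  +D: nom +42.500 → Σnom=169.600; wc +0.099/-0.040 → slack +1.044/-1.250; half-tol=0.070, Σhalf²=0.415286
  -E: nom -31.400 → Σnom=138.200; wc +0.350/-0.210 → slack +1.394/-1.460; half-tol=0.280, Σhalf²=0.493686
  +F: nom +39.200 → Σnom=177.400; wc +0.030/-0.430 → slack +1.424/-1.890; half-tol=0.230, Σhalf²=0.546586
  +G: nom +2.200 → Σnom=179.600; wc +0.102/-0.490 → slack +1.526/-2.380; half-tol=0.296, Σhalf²=0.634202
  +H: nom +6.300 → Σnom=185.900; wc +0.250/-0.031 → slack +1.776/-2.411; half-tol=0.141, Σhalf²=0.653943
Nominal = 185.900. Worst-case = [185.900 - 2.411, 185.900 + 1.776] = [183.489, 187.676]. RSS = √0.653943 = 0.809.

nominal=185.900 wc=[183.489,187.676] rss=0.809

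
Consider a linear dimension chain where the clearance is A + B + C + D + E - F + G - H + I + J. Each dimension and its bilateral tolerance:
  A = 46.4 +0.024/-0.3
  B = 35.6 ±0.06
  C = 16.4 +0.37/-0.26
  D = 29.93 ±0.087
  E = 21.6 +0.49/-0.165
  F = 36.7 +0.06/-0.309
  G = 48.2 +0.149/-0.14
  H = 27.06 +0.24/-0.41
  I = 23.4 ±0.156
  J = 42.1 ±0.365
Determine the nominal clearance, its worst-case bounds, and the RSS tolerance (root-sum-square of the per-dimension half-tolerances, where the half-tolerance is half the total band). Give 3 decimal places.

Stack each dimension's contribution:
  +A: nom +46.400 → Σnom=46.400; wc +0.024/-0.300 → slack +0.024/-0.300; half-tol=0.162, Σhalf²=0.026244
  +B: nom +35.600 → Σnom=82.000; wc +0.060/-0.060 → slack +0.084/-0.360; half-tol=0.060, Σhalf²=0.029844
  +C: nom +16.400 → Σnom=98.400; wc +0.370/-0.260 → slack +0.454/-0.620; half-tol=0.315, Σhalf²=0.129069
  +D: nom +29.930 → Σnom=128.330; wc +0.087/-0.087 → slack +0.541/-0.707; half-tol=0.087, Σhalf²=0.136638
  +E: nom +21.600 → Σnom=149.930; wc +0.490/-0.165 → slack +1.031/-0.872; half-tol=0.328, Σhalf²=0.243894
  -F: nom -36.700 → Σnom=113.230; wc +0.309/-0.060 → slack +1.340/-0.932; half-tol=0.184, Σhalf²=0.277935
  +G: nom +48.200 → Σnom=161.430; wc +0.149/-0.140 → slack +1.489/-1.072; half-tol=0.145, Σhalf²=0.298815
  -H: nom -27.060 → Σnom=134.370; wc +0.410/-0.240 → slack +1.899/-1.312; half-tol=0.325, Σhalf²=0.404440
  +I: nom +23.400 → Σnom=157.770; wc +0.156/-0.156 → slack +2.055/-1.468; half-tol=0.156, Σhalf²=0.428776
  +J: nom +42.100 → Σnom=199.870; wc +0.365/-0.365 → slack +2.420/-1.833; half-tol=0.365, Σhalf²=0.562001
Nominal = 199.870. Worst-case = [199.870 - 1.833, 199.870 + 2.420] = [198.037, 202.290]. RSS = √0.562001 = 0.750.

nominal=199.870 wc=[198.037,202.290] rss=0.750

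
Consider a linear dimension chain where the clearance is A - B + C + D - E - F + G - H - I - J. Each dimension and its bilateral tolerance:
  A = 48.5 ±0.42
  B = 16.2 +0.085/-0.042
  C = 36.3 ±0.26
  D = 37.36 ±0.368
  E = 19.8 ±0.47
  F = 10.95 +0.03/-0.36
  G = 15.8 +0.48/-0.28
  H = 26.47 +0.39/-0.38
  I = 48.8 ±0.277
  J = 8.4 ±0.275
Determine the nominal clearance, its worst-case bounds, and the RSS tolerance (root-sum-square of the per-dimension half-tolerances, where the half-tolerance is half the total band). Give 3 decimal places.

Stack each dimension's contribution:
  +A: nom +48.500 → Σnom=48.500; wc +0.420/-0.420 → slack +0.420/-0.420; half-tol=0.420, Σhalf²=0.176400
  -B: nom -16.200 → Σnom=32.300; wc +0.042/-0.085 → slack +0.462/-0.505; half-tol=0.064, Σhalf²=0.180432
  +C: nom +36.300 → Σnom=68.600; wc +0.260/-0.260 → slack +0.722/-0.765; half-tol=0.260, Σhalf²=0.248032
  +D: nom +37.360 → Σnom=105.960; wc +0.368/-0.368 → slack +1.090/-1.133; half-tol=0.368, Σhalf²=0.383456
  -E: nom -19.800 → Σnom=86.160; wc +0.470/-0.470 → slack +1.560/-1.603; half-tol=0.470, Σhalf²=0.604356
  -F: nom -10.950 → Σnom=75.210; wc +0.360/-0.030 → slack +1.920/-1.633; half-tol=0.195, Σhalf²=0.642381
  +G: nom +15.800 → Σnom=91.010; wc +0.480/-0.280 → slack +2.400/-1.913; half-tol=0.380, Σhalf²=0.786781
  -H: nom -26.470 → Σnom=64.540; wc +0.380/-0.390 → slack +2.780/-2.303; half-tol=0.385, Σhalf²=0.935006
  -I: nom -48.800 → Σnom=15.740; wc +0.277/-0.277 → slack +3.057/-2.580; half-tol=0.277, Σhalf²=1.011735
  -J: nom -8.400 → Σnom=7.340; wc +0.275/-0.275 → slack +3.332/-2.855; half-tol=0.275, Σhalf²=1.087360
Nominal = 7.340. Worst-case = [7.340 - 2.855, 7.340 + 3.332] = [4.485, 10.672]. RSS = √1.087360 = 1.043.

nominal=7.340 wc=[4.485,10.672] rss=1.043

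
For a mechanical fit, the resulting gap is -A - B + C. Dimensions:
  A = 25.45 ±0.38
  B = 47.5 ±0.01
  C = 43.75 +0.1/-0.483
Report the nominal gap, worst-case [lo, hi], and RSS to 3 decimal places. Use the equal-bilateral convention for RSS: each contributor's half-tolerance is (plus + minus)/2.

Stack each dimension's contribution:
  -A: nom -25.450 → Σnom=-25.450; wc +0.380/-0.380 → slack +0.380/-0.380; half-tol=0.380, Σhalf²=0.144400
  -B: nom -47.500 → Σnom=-72.950; wc +0.010/-0.010 → slack +0.390/-0.390; half-tol=0.010, Σhalf²=0.144500
  +C: nom +43.750 → Σnom=-29.200; wc +0.100/-0.483 → slack +0.490/-0.873; half-tol=0.291, Σhalf²=0.229472
Nominal = -29.200. Worst-case = [-29.200 - 0.873, -29.200 + 0.490] = [-30.073, -28.710]. RSS = √0.229472 = 0.479.

nominal=-29.200 wc=[-30.073,-28.710] rss=0.479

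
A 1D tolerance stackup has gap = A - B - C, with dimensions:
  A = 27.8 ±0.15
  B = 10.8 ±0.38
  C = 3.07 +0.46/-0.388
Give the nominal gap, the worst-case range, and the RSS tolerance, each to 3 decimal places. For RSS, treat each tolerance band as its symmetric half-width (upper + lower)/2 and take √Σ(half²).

nominal=13.930 wc=[12.940,14.848] rss=0.589

Stack each dimension's contribution:
  +A: nom +27.800 → Σnom=27.800; wc +0.150/-0.150 → slack +0.150/-0.150; half-tol=0.150, Σhalf²=0.022500
  -B: nom -10.800 → Σnom=17.000; wc +0.380/-0.380 → slack +0.530/-0.530; half-tol=0.380, Σhalf²=0.166900
  -C: nom -3.070 → Σnom=13.930; wc +0.388/-0.460 → slack +0.918/-0.990; half-tol=0.424, Σhalf²=0.346676
Nominal = 13.930. Worst-case = [13.930 - 0.990, 13.930 + 0.918] = [12.940, 14.848]. RSS = √0.346676 = 0.589.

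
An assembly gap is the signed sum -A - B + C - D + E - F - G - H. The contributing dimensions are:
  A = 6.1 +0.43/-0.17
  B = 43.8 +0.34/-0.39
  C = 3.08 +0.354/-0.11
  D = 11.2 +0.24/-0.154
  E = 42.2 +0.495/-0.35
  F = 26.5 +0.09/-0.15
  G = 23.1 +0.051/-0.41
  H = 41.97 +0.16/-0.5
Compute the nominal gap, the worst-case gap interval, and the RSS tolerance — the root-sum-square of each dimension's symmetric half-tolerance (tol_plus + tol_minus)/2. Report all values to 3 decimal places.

nominal=-107.390 wc=[-109.161,-104.767] rss=0.819

Stack each dimension's contribution:
  -A: nom -6.100 → Σnom=-6.100; wc +0.170/-0.430 → slack +0.170/-0.430; half-tol=0.300, Σhalf²=0.090000
  -B: nom -43.800 → Σnom=-49.900; wc +0.390/-0.340 → slack +0.560/-0.770; half-tol=0.365, Σhalf²=0.223225
  +C: nom +3.080 → Σnom=-46.820; wc +0.354/-0.110 → slack +0.914/-0.880; half-tol=0.232, Σhalf²=0.277049
  -D: nom -11.200 → Σnom=-58.020; wc +0.154/-0.240 → slack +1.068/-1.120; half-tol=0.197, Σhalf²=0.315858
  +E: nom +42.200 → Σnom=-15.820; wc +0.495/-0.350 → slack +1.563/-1.470; half-tol=0.422, Σhalf²=0.494364
  -F: nom -26.500 → Σnom=-42.320; wc +0.150/-0.090 → slack +1.713/-1.560; half-tol=0.120, Σhalf²=0.508764
  -G: nom -23.100 → Σnom=-65.420; wc +0.410/-0.051 → slack +2.123/-1.611; half-tol=0.230, Σhalf²=0.561894
  -H: nom -41.970 → Σnom=-107.390; wc +0.500/-0.160 → slack +2.623/-1.771; half-tol=0.330, Σhalf²=0.670794
Nominal = -107.390. Worst-case = [-107.390 - 1.771, -107.390 + 2.623] = [-109.161, -104.767]. RSS = √0.670794 = 0.819.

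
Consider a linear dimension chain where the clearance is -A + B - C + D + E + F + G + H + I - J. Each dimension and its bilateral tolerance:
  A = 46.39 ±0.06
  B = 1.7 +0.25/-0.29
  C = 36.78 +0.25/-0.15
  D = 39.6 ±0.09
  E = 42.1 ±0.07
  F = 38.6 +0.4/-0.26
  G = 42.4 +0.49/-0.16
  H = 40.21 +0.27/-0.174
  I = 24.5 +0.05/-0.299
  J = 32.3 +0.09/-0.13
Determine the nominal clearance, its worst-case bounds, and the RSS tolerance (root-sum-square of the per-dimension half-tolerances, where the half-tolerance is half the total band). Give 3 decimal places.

Stack each dimension's contribution:
  -A: nom -46.390 → Σnom=-46.390; wc +0.060/-0.060 → slack +0.060/-0.060; half-tol=0.060, Σhalf²=0.003600
  +B: nom +1.700 → Σnom=-44.690; wc +0.250/-0.290 → slack +0.310/-0.350; half-tol=0.270, Σhalf²=0.076500
  -C: nom -36.780 → Σnom=-81.470; wc +0.150/-0.250 → slack +0.460/-0.600; half-tol=0.200, Σhalf²=0.116500
  +D: nom +39.600 → Σnom=-41.870; wc +0.090/-0.090 → slack +0.550/-0.690; half-tol=0.090, Σhalf²=0.124600
  +E: nom +42.100 → Σnom=0.230; wc +0.070/-0.070 → slack +0.620/-0.760; half-tol=0.070, Σhalf²=0.129500
  +F: nom +38.600 → Σnom=38.830; wc +0.400/-0.260 → slack +1.020/-1.020; half-tol=0.330, Σhalf²=0.238400
  +G: nom +42.400 → Σnom=81.230; wc +0.490/-0.160 → slack +1.510/-1.180; half-tol=0.325, Σhalf²=0.344025
  +H: nom +40.210 → Σnom=121.440; wc +0.270/-0.174 → slack +1.780/-1.354; half-tol=0.222, Σhalf²=0.393309
  +I: nom +24.500 → Σnom=145.940; wc +0.050/-0.299 → slack +1.830/-1.653; half-tol=0.174, Σhalf²=0.423759
  -J: nom -32.300 → Σnom=113.640; wc +0.130/-0.090 → slack +1.960/-1.743; half-tol=0.110, Σhalf²=0.435859
Nominal = 113.640. Worst-case = [113.640 - 1.743, 113.640 + 1.960] = [111.897, 115.600]. RSS = √0.435859 = 0.660.

nominal=113.640 wc=[111.897,115.600] rss=0.660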